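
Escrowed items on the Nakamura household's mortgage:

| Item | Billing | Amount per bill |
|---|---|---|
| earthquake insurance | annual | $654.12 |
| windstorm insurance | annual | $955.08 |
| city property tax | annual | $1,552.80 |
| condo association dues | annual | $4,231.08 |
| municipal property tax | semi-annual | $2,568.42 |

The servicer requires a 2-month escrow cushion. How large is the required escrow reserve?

$2,088.32

Earthquake insurance: $654.12 per year
Windstorm insurance: $955.08 per year
City property tax: $1,552.80 per year
Condo association dues: $4,231.08 per year
Municipal property tax: $2,568.42 × 2 = $5,136.84 per year
Total per year = $654.12 + $955.08 + $1,552.80 + $4,231.08 + $5,136.84 = $12,529.92
Base monthly escrow = $12,529.92 ÷ 12 = $1,044.16
Reserve = 2 × $1,044.16 = $2,088.32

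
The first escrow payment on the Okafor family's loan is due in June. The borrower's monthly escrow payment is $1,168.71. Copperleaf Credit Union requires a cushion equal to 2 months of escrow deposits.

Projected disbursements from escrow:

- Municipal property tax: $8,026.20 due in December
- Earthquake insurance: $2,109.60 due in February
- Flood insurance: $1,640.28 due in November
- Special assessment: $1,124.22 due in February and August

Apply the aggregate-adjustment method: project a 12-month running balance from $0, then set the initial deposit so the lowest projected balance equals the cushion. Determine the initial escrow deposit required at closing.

$5,843.55

Cushion = 2 × $1,168.71 = $2,337.42
Trial balance (start $0, +$1,168.71 each month, − disbursements):
  Jun: +$1,168.71 → $1,168.71
  Jul: +$1,168.71 → $2,337.42
  Aug: +$1,168.71 − $1,124.22 → $2,381.91
  Sep: +$1,168.71 → $3,550.62
  Oct: +$1,168.71 → $4,719.33
  Nov: +$1,168.71 − $1,640.28 → $4,247.76
  Dec: +$1,168.71 − $8,026.20 → -$2,609.73
  Jan: +$1,168.71 → -$1,441.02
  Feb: +$1,168.71 − $3,233.82 → -$3,506.13
  Mar: +$1,168.71 → -$2,337.42
  Apr: +$1,168.71 → -$1,168.71
  May: +$1,168.71 → $0.00
Lowest trial balance = -$3,506.13 (Feb)
Initial deposit = cushion − low point = $2,337.42 − (-$3,506.13) = $5,843.55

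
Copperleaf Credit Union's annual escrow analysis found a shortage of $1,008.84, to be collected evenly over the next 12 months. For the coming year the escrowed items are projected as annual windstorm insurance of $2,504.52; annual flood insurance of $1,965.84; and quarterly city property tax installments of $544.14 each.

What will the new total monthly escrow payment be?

$637.98

Windstorm insurance = $2,504.52 annually
Flood insurance = $1,965.84 annually
City property tax = $544.14 × 4 = $2,176.56 annually
Annual escrow total = $2,504.52 + $1,965.84 + $2,176.56 = $6,646.92
Monthly escrow = $6,646.92 ÷ 12 = $553.91
Shortage per month = $1,008.84 / 12 = $84.07
New monthly escrow = $553.91 + $84.07 = $637.98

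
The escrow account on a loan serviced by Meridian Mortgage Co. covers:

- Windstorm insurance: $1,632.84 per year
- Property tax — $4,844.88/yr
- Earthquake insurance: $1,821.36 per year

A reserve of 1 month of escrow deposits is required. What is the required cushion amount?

$691.59

Windstorm insurance — $1,632.84 annually
Property tax — $4,844.88 annually
Earthquake insurance — $1,821.36 annually
Total annual escrow = $1,632.84 + $4,844.88 + $1,821.36 = $8,299.08
Base monthly escrow = $8,299.08 ÷ 12 = $691.59
Cushion = 1 × $691.59 = $691.59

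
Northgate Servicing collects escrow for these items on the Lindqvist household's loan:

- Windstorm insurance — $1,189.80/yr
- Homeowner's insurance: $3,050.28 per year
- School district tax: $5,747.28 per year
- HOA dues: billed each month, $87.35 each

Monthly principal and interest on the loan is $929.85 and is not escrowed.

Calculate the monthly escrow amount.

$919.63

Windstorm insurance = $1,189.80
Homeowner's insurance = $3,050.28
School district tax = $5,747.28
HOA dues = $87.35 × 12 = $1,048.20
Yearly total = $1,189.80 + $3,050.28 + $5,747.28 + $1,048.20 = $11,035.56
Monthly escrow = $11,035.56 / 12 = $919.63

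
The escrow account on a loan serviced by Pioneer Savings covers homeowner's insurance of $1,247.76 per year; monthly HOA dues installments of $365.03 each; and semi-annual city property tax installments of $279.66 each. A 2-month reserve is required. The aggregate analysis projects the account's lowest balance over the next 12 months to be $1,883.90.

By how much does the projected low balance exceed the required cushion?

Homeowner's insurance = $1,247.76 annually
HOA dues = $365.03 × 12 = $4,380.36 annually
City property tax = $279.66 × 2 = $559.32 annually
Combined annual = $1,247.76 + $4,380.36 + $559.32 = $6,187.44
Per month = $6,187.44 / 12 = $515.62
Required reserve = 2 × $515.62 = $1,031.24
Surplus = $1,883.90 − $1,031.24 = $852.66

$852.66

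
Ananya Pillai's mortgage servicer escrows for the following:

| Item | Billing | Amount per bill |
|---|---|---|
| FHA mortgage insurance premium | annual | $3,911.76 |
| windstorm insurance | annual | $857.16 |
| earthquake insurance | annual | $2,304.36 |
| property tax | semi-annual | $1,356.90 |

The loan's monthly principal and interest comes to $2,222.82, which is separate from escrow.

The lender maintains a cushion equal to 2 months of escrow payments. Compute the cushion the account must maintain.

FHA mortgage insurance premium: $3,911.76/yr
Windstorm insurance: $857.16/yr
Earthquake insurance: $2,304.36/yr
Property tax: $1,356.90 × 2 = $2,713.80/yr
Total per year = $3,911.76 + $857.16 + $2,304.36 + $2,713.80 = $9,787.08
Monthly = $9,787.08 ÷ 12 = $815.59
Reserve = 2 × $815.59 = $1,631.18

$1,631.18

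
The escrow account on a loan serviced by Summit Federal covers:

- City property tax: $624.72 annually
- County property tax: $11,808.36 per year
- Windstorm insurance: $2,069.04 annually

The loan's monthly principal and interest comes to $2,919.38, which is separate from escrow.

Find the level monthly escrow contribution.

$1,208.51

City property tax = $624.72 annually
County property tax = $11,808.36 annually
Windstorm insurance = $2,069.04 annually
Annual escrow total = $14,502.12
Base monthly escrow = $14,502.12 / 12 = $1,208.51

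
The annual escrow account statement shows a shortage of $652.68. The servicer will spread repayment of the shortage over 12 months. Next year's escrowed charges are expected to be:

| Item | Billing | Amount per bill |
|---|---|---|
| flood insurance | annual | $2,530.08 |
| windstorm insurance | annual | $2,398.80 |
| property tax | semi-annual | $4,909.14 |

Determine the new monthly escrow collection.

Flood insurance — $2,530.08/yr
Windstorm insurance — $2,398.80/yr
Property tax — $4,909.14 × 2 = $9,818.28/yr
Yearly total = $2,530.08 + $2,398.80 + $9,818.28 = $14,747.16
Monthly escrow = $14,747.16 / 12 = $1,228.93
Shortage per month = $652.68 / 12 = $54.39
Adjusted monthly = $1,228.93 + $54.39 = $1,283.32

$1,283.32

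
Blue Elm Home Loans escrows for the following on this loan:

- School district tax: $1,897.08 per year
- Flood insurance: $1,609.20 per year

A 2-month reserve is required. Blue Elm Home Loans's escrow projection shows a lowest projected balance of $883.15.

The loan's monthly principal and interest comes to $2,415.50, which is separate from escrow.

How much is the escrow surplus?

$298.77

School district tax: $1,897.08 annually
Flood insurance: $1,609.20 annually
Total per year = $3,506.28
Per month = $3,506.28 ÷ 12 = $292.19
Required cushion = 2 × $292.19 = $584.38
Excess over cushion: $883.15 − $584.38 = $298.77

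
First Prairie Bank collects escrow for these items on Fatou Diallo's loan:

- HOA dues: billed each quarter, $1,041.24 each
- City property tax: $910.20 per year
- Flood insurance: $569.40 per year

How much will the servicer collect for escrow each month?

$470.38

HOA dues = $1,041.24 × 4 = $4,164.96/yr
City property tax = $910.20/yr
Flood insurance = $569.40/yr
Annual escrow total = $5,644.56
Per month = $5,644.56 ÷ 12 = $470.38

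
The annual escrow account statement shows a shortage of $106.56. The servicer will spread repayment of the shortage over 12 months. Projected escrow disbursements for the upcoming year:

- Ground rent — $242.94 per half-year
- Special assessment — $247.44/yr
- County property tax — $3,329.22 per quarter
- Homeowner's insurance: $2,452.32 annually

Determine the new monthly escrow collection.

Ground rent = $242.94 × 2 = $485.88/yr
Special assessment = $247.44/yr
County property tax = $3,329.22 × 4 = $13,316.88/yr
Homeowner's insurance = $2,452.32/yr
Annual escrow total = $485.88 + $247.44 + $13,316.88 + $2,452.32 = $16,502.52
Monthly = $16,502.52 / 12 = $1,375.21
Shortage per month = $106.56 ÷ 12 = $8.88
Adjusted monthly = $1,375.21 + $8.88 = $1,384.09

$1,384.09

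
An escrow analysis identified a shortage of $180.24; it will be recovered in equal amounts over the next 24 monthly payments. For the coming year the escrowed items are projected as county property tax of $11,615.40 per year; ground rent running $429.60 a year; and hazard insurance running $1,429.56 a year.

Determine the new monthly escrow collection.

$1,130.39

County property tax — $11,615.40 annually
Ground rent — $429.60 annually
Hazard insurance — $1,429.56 annually
Total per year = $13,474.56
Monthly = $13,474.56 ÷ 12 = $1,122.88
Monthly shortage recovery: $180.24 ÷ 24 = $7.51
New monthly escrow = $1,122.88 + $7.51 = $1,130.39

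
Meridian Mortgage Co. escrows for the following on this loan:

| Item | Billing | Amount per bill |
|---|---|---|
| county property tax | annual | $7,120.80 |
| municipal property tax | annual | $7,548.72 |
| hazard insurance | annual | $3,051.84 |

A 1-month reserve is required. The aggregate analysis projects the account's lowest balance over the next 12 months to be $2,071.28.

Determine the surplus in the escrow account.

$594.50

County property tax: $7,120.80 annually
Municipal property tax: $7,548.72 annually
Hazard insurance: $3,051.84 annually
Total per year = $7,120.80 + $7,548.72 + $3,051.84 = $17,721.36
Per month = $17,721.36 ÷ 12 = $1,476.78
Cushion = 1 × $1,476.78 = $1,476.78
Excess over cushion: $2,071.28 − $1,476.78 = $594.50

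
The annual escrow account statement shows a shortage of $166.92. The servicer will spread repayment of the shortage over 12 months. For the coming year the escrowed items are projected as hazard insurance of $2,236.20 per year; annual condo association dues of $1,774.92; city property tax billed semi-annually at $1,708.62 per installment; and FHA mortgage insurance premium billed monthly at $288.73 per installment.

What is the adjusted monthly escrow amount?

Hazard insurance = $2,236.20/yr
Condo association dues = $1,774.92/yr
City property tax = $1,708.62 × 2 = $3,417.24/yr
FHA mortgage insurance premium = $288.73 × 12 = $3,464.76/yr
Yearly total = $10,893.12
Monthly escrow = $10,893.12 ÷ 12 = $907.76
Monthly shortage recovery: $166.92 / 12 = $13.91
Adjusted monthly = $907.76 + $13.91 = $921.67

$921.67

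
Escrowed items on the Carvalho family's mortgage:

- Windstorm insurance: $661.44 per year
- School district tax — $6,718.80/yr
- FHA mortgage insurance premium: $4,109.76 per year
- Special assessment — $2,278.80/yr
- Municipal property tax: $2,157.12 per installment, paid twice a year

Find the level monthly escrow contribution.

Windstorm insurance — $661.44 annually
School district tax — $6,718.80 annually
FHA mortgage insurance premium — $4,109.76 annually
Special assessment — $2,278.80 annually
Municipal property tax — $2,157.12 × 2 = $4,314.24 annually
Yearly total = $18,083.04
Per month = $18,083.04 ÷ 12 = $1,506.92

$1,506.92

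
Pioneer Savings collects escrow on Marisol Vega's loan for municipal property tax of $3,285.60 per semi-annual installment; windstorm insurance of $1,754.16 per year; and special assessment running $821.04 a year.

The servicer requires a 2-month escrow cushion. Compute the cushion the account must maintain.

$1,524.40

Municipal property tax = $3,285.60 × 2 = $6,571.20/yr
Windstorm insurance = $1,754.16/yr
Special assessment = $821.04/yr
Yearly total = $9,146.40
Base monthly escrow = $9,146.40 ÷ 12 = $762.20
Reserve = 2 × $762.20 = $1,524.40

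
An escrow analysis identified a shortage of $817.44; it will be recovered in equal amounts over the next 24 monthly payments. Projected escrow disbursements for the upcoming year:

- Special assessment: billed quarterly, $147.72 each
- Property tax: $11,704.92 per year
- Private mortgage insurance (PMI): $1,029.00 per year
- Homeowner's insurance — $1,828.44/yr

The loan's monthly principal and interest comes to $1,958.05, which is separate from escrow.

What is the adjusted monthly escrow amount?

Special assessment = $147.72 × 4 = $590.88 per year
Property tax = $11,704.92 per year
Private mortgage insurance (PMI) = $1,029.00 per year
Homeowner's insurance = $1,828.44 per year
Combined annual = $590.88 + $11,704.92 + $1,029.00 + $1,828.44 = $15,153.24
Base monthly escrow = $15,153.24 / 12 = $1,262.77
Shortage per month = $817.44 ÷ 24 = $34.06
New monthly escrow = $1,262.77 + $34.06 = $1,296.83

$1,296.83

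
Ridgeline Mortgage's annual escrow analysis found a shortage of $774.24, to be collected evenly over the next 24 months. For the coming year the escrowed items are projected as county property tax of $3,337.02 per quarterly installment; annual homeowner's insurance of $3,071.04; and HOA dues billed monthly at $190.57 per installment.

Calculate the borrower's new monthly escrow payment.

$1,591.09

County property tax: $3,337.02 × 4 = $13,348.08 annually
Homeowner's insurance: $3,071.04 annually
HOA dues: $190.57 × 12 = $2,286.84 annually
Total per year = $13,348.08 + $3,071.04 + $2,286.84 = $18,705.96
Base monthly escrow = $18,705.96 / 12 = $1,558.83
Shortage per month = $774.24 / 24 = $32.26
New monthly escrow = $1,558.83 + $32.26 = $1,591.09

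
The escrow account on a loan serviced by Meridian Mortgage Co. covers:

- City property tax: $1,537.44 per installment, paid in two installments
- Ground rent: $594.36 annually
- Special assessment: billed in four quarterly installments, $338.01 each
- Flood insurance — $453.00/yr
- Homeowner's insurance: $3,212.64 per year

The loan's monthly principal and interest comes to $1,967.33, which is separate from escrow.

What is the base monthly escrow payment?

$723.91

City property tax = $1,537.44 × 2 = $3,074.88 annually
Ground rent = $594.36 annually
Special assessment = $338.01 × 4 = $1,352.04 annually
Flood insurance = $453.00 annually
Homeowner's insurance = $3,212.64 annually
Yearly total = $8,686.92
Monthly escrow = $8,686.92 / 12 = $723.91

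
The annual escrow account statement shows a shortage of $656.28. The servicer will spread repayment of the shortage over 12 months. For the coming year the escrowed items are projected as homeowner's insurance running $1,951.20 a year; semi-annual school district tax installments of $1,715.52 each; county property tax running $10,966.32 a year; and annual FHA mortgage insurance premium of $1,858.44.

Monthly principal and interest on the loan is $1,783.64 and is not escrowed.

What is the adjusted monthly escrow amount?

Homeowner's insurance = $1,951.20
School district tax = $1,715.52 × 2 = $3,431.04
County property tax = $10,966.32
FHA mortgage insurance premium = $1,858.44
Combined annual = $1,951.20 + $3,431.04 + $10,966.32 + $1,858.44 = $18,207.00
Monthly escrow = $18,207.00 ÷ 12 = $1,517.25
Monthly shortage recovery: $656.28 ÷ 12 = $54.69
Adjusted monthly = $1,517.25 + $54.69 = $1,571.94

$1,571.94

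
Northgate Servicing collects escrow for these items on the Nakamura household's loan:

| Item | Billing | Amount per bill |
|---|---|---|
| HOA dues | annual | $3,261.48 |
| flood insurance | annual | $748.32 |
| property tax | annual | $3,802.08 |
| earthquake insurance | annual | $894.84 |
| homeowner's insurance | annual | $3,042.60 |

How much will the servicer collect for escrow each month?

$979.11

HOA dues = $3,261.48/yr
Flood insurance = $748.32/yr
Property tax = $3,802.08/yr
Earthquake insurance = $894.84/yr
Homeowner's insurance = $3,042.60/yr
Total per year = $3,261.48 + $748.32 + $3,802.08 + $894.84 + $3,042.60 = $11,749.32
Per month = $11,749.32 ÷ 12 = $979.11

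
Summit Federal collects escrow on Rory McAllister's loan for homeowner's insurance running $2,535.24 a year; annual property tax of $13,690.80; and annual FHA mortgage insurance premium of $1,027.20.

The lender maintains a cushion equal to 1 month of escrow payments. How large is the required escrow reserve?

Homeowner's insurance — $2,535.24 annually
Property tax — $13,690.80 annually
FHA mortgage insurance premium — $1,027.20 annually
Total per year = $2,535.24 + $13,690.80 + $1,027.20 = $17,253.24
Base monthly escrow = $17,253.24 / 12 = $1,437.77
Required cushion = 1 × $1,437.77 = $1,437.77

$1,437.77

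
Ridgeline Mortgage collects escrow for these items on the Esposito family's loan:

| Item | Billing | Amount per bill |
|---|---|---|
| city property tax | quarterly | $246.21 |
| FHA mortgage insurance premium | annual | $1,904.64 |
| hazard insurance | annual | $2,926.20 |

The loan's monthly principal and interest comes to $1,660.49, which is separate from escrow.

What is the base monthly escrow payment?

City property tax — $246.21 × 4 = $984.84 per year
FHA mortgage insurance premium — $1,904.64 per year
Hazard insurance — $2,926.20 per year
Total annual escrow = $984.84 + $1,904.64 + $2,926.20 = $5,815.68
Base monthly escrow = $5,815.68 / 12 = $484.64

$484.64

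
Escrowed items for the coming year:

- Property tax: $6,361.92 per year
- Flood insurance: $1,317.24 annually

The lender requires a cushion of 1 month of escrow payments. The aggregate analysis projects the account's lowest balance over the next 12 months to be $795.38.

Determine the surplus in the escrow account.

Property tax = $6,361.92
Flood insurance = $1,317.24
Total per year = $7,679.16
Per month = $7,679.16 ÷ 12 = $639.93
Required cushion = 1 × $639.93 = $639.93
Surplus = $795.38 − $639.93 = $155.45

$155.45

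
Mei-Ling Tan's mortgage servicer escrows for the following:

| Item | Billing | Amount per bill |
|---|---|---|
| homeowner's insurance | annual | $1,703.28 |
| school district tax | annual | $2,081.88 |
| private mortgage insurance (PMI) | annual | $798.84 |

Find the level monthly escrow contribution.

Homeowner's insurance = $1,703.28
School district tax = $2,081.88
Private mortgage insurance (PMI) = $798.84
Total annual escrow = $1,703.28 + $2,081.88 + $798.84 = $4,584.00
Base monthly escrow = $4,584.00 ÷ 12 = $382.00

$382.00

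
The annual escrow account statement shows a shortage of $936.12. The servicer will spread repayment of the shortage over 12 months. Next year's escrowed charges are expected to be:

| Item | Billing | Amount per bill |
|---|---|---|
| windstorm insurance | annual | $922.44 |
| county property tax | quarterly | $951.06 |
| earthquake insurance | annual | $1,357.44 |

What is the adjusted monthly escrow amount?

$585.02

Windstorm insurance = $922.44 annually
County property tax = $951.06 × 4 = $3,804.24 annually
Earthquake insurance = $1,357.44 annually
Yearly total = $6,084.12
Monthly = $6,084.12 ÷ 12 = $507.01
Shortage per month = $936.12 ÷ 12 = $78.01
Adjusted monthly = $507.01 + $78.01 = $585.02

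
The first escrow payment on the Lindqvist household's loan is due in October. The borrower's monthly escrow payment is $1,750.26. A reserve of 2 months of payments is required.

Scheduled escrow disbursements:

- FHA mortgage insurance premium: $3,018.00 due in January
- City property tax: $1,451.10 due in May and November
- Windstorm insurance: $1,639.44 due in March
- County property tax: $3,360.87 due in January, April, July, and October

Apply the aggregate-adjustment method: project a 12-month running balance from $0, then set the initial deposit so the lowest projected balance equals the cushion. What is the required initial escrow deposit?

$7,690.32

Cushion = 2 × $1,750.26 = $3,500.52
Trial balance (start $0, +$1,750.26 each month, − disbursements):
  Oct: +$1,750.26 − $3,360.87 → -$1,610.61
  Nov: +$1,750.26 − $1,451.10 → -$1,311.45
  Dec: +$1,750.26 → $438.81
  Jan: +$1,750.26 − $6,378.87 → -$4,189.80
  Feb: +$1,750.26 → -$2,439.54
  Mar: +$1,750.26 − $1,639.44 → -$2,328.72
  Apr: +$1,750.26 − $3,360.87 → -$3,939.33
  May: +$1,750.26 − $1,451.10 → -$3,640.17
  Jun: +$1,750.26 → -$1,889.91
  Jul: +$1,750.26 − $3,360.87 → -$3,500.52
  Aug: +$1,750.26 → -$1,750.26
  Sep: +$1,750.26 → $0.00
Lowest trial balance = -$4,189.80 (Jan)
Initial deposit = cushion − low point = $3,500.52 − (-$4,189.80) = $7,690.32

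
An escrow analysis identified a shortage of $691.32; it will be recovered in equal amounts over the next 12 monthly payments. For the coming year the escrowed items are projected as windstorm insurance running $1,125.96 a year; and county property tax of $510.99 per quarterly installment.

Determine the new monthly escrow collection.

$321.77

Windstorm insurance: $1,125.96 per year
County property tax: $510.99 × 4 = $2,043.96 per year
Total per year = $3,169.92
Per month = $3,169.92 ÷ 12 = $264.16
Monthly shortage recovery: $691.32 / 12 = $57.61
Adjusted monthly = $264.16 + $57.61 = $321.77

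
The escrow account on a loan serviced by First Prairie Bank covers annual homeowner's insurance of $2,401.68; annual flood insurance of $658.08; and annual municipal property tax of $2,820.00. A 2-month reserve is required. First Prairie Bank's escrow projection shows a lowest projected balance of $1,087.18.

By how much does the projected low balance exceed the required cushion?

$107.22

Homeowner's insurance — $2,401.68 per year
Flood insurance — $658.08 per year
Municipal property tax — $2,820.00 per year
Combined annual = $2,401.68 + $658.08 + $2,820.00 = $5,879.76
Monthly escrow = $5,879.76 ÷ 12 = $489.98
Required cushion = 2 × $489.98 = $979.96
Excess over cushion: $1,087.18 − $979.96 = $107.22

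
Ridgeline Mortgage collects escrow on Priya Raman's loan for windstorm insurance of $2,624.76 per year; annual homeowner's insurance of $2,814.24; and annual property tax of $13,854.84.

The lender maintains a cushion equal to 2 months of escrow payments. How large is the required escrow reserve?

Windstorm insurance: $2,624.76 per year
Homeowner's insurance: $2,814.24 per year
Property tax: $13,854.84 per year
Combined annual = $19,293.84
Monthly escrow = $19,293.84 / 12 = $1,607.82
Reserve = 2 × $1,607.82 = $3,215.64

$3,215.64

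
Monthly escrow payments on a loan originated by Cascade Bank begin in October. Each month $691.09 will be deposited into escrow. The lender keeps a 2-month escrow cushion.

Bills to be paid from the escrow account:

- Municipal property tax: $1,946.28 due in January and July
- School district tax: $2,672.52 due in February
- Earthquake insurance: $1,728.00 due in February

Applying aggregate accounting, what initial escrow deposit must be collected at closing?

$4,273.53

Cushion = 2 × $691.09 = $1,382.18
Trial balance (start $0, +$691.09 each month, − disbursements):
  Oct: +$691.09 → $691.09
  Nov: +$691.09 → $1,382.18
  Dec: +$691.09 → $2,073.27
  Jan: +$691.09 − $1,946.28 → $818.08
  Feb: +$691.09 − $4,400.52 → -$2,891.35
  Mar: +$691.09 → -$2,200.26
  Apr: +$691.09 → -$1,509.17
  May: +$691.09 → -$818.08
  Jun: +$691.09 → -$126.99
  Jul: +$691.09 − $1,946.28 → -$1,382.18
  Aug: +$691.09 → -$691.09
  Sep: +$691.09 → $0.00
Lowest trial balance = -$2,891.35 (Feb)
Initial deposit = cushion − low point = $1,382.18 − (-$2,891.35) = $4,273.53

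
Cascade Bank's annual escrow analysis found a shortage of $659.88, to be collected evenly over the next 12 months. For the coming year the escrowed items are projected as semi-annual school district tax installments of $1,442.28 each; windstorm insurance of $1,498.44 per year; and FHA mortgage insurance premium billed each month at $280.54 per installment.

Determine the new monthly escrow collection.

$700.78

School district tax — $1,442.28 × 2 = $2,884.56 per year
Windstorm insurance — $1,498.44 per year
FHA mortgage insurance premium — $280.54 × 12 = $3,366.48 per year
Total annual escrow = $2,884.56 + $1,498.44 + $3,366.48 = $7,749.48
Per month = $7,749.48 / 12 = $645.79
Monthly shortage recovery: $659.88 / 12 = $54.99
Adjusted monthly = $645.79 + $54.99 = $700.78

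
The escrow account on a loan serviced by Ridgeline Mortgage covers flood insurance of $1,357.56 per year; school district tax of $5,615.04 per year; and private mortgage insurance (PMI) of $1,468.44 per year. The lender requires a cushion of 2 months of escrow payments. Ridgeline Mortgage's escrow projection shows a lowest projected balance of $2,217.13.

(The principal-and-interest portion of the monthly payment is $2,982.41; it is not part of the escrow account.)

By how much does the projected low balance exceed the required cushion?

Flood insurance = $1,357.56 annually
School district tax = $5,615.04 annually
Private mortgage insurance (PMI) = $1,468.44 annually
Annual escrow total = $1,357.56 + $5,615.04 + $1,468.44 = $8,441.04
Per month = $8,441.04 ÷ 12 = $703.42
Required reserve = 2 × $703.42 = $1,406.84
Excess over cushion: $2,217.13 − $1,406.84 = $810.29

$810.29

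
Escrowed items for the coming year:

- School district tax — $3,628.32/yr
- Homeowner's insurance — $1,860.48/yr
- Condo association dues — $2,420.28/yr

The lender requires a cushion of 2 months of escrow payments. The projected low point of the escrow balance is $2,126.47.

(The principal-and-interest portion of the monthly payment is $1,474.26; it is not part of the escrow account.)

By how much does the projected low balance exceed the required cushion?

School district tax — $3,628.32
Homeowner's insurance — $1,860.48
Condo association dues — $2,420.28
Total annual escrow = $3,628.32 + $1,860.48 + $2,420.28 = $7,909.08
Monthly = $7,909.08 / 12 = $659.09
Cushion = 2 × $659.09 = $1,318.18
Excess over cushion: $2,126.47 − $1,318.18 = $808.29

$808.29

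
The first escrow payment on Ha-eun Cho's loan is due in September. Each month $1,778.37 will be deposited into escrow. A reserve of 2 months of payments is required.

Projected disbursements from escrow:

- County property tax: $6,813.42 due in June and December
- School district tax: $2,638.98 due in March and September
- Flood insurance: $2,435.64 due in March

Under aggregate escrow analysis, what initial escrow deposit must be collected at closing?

$7,113.48

Cushion = 2 × $1,778.37 = $3,556.74
Trial balance (start $0, +$1,778.37 each month, − disbursements):
  Sep: +$1,778.37 − $2,638.98 → -$860.61
  Oct: +$1,778.37 → $917.76
  Nov: +$1,778.37 → $2,696.13
  Dec: +$1,778.37 − $6,813.42 → -$2,338.92
  Jan: +$1,778.37 → -$560.55
  Feb: +$1,778.37 → $1,217.82
  Mar: +$1,778.37 − $5,074.62 → -$2,078.43
  Apr: +$1,778.37 → -$300.06
  May: +$1,778.37 → $1,478.31
  Jun: +$1,778.37 − $6,813.42 → -$3,556.74
  Jul: +$1,778.37 → -$1,778.37
  Aug: +$1,778.37 → $0.00
Lowest trial balance = -$3,556.74 (Jun)
Initial deposit = cushion − low point = $3,556.74 − (-$3,556.74) = $7,113.48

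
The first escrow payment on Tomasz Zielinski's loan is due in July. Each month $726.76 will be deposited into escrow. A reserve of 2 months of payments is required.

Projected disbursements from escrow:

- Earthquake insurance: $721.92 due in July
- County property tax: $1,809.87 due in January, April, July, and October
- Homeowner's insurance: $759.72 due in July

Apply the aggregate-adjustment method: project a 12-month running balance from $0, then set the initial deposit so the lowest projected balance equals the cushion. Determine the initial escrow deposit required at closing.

Cushion = 2 × $726.76 = $1,453.52
Trial balance (start $0, +$726.76 each month, − disbursements):
  Jul: +$726.76 − $3,291.51 → -$2,564.75
  Aug: +$726.76 → -$1,837.99
  Sep: +$726.76 → -$1,111.23
  Oct: +$726.76 − $1,809.87 → -$2,194.34
  Nov: +$726.76 → -$1,467.58
  Dec: +$726.76 → -$740.82
  Jan: +$726.76 − $1,809.87 → -$1,823.93
  Feb: +$726.76 → -$1,097.17
  Mar: +$726.76 → -$370.41
  Apr: +$726.76 − $1,809.87 → -$1,453.52
  May: +$726.76 → -$726.76
  Jun: +$726.76 → $0.00
Lowest trial balance = -$2,564.75 (Jul)
Initial deposit = cushion − low point = $1,453.52 − (-$2,564.75) = $4,018.27

$4,018.27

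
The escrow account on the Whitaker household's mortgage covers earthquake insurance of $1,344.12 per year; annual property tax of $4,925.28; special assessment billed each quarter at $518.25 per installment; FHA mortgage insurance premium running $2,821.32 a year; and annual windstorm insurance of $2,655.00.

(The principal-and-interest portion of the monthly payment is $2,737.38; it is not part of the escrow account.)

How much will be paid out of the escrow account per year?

Earthquake insurance = $1,344.12/yr
Property tax = $4,925.28/yr
Special assessment = $518.25 × 4 = $2,073.00/yr
FHA mortgage insurance premium = $2,821.32/yr
Windstorm insurance = $2,655.00/yr
Yearly total = $1,344.12 + $4,925.28 + $2,073.00 + $2,821.32 + $2,655.00 = $13,818.72

$13,818.72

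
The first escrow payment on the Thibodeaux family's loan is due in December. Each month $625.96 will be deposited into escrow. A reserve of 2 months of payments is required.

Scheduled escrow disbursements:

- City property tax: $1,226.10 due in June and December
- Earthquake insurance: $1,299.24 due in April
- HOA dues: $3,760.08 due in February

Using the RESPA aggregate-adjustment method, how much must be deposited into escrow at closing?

Cushion = 2 × $625.96 = $1,251.92
Trial balance (start $0, +$625.96 each month, − disbursements):
  Dec: +$625.96 − $1,226.10 → -$600.14
  Jan: +$625.96 → $25.82
  Feb: +$625.96 − $3,760.08 → -$3,108.30
  Mar: +$625.96 → -$2,482.34
  Apr: +$625.96 − $1,299.24 → -$3,155.62
  May: +$625.96 → -$2,529.66
  Jun: +$625.96 − $1,226.10 → -$3,129.80
  Jul: +$625.96 → -$2,503.84
  Aug: +$625.96 → -$1,877.88
  Sep: +$625.96 → -$1,251.92
  Oct: +$625.96 → -$625.96
  Nov: +$625.96 → $0.00
Lowest trial balance = -$3,155.62 (Apr)
Initial deposit = cushion − low point = $1,251.92 − (-$3,155.62) = $4,407.54

$4,407.54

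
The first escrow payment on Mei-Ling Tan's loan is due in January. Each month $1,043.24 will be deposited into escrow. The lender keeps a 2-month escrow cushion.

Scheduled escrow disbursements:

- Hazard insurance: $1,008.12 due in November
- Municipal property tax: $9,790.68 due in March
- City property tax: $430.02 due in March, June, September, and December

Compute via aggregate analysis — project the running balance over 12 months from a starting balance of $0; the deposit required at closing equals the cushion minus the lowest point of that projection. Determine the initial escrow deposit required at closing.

Cushion = 2 × $1,043.24 = $2,086.48
Trial balance (start $0, +$1,043.24 each month, − disbursements):
  Jan: +$1,043.24 → $1,043.24
  Feb: +$1,043.24 → $2,086.48
  Mar: +$1,043.24 − $10,220.70 → -$7,090.98
  Apr: +$1,043.24 → -$6,047.74
  May: +$1,043.24 → -$5,004.50
  Jun: +$1,043.24 − $430.02 → -$4,391.28
  Jul: +$1,043.24 → -$3,348.04
  Aug: +$1,043.24 → -$2,304.80
  Sep: +$1,043.24 − $430.02 → -$1,691.58
  Oct: +$1,043.24 → -$648.34
  Nov: +$1,043.24 − $1,008.12 → -$613.22
  Dec: +$1,043.24 − $430.02 → $0.00
Lowest trial balance = -$7,090.98 (Mar)
Initial deposit = cushion − low point = $2,086.48 − (-$7,090.98) = $9,177.46

$9,177.46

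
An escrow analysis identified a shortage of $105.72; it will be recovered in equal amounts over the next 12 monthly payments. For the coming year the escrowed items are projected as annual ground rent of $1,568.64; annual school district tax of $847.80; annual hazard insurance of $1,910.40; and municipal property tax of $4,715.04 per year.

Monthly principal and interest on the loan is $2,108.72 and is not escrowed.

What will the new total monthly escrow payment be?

$762.30

Ground rent: $1,568.64/yr
School district tax: $847.80/yr
Hazard insurance: $1,910.40/yr
Municipal property tax: $4,715.04/yr
Combined annual = $1,568.64 + $847.80 + $1,910.40 + $4,715.04 = $9,041.88
Monthly escrow = $9,041.88 / 12 = $753.49
Monthly shortage recovery: $105.72 / 12 = $8.81
Adjusted monthly = $753.49 + $8.81 = $762.30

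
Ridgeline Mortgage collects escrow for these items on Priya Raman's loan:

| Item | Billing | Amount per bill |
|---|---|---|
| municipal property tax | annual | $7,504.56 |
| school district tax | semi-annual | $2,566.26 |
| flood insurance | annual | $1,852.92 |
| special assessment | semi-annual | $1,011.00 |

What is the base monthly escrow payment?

$1,376.00

Municipal property tax = $7,504.56/yr
School district tax = $2,566.26 × 2 = $5,132.52/yr
Flood insurance = $1,852.92/yr
Special assessment = $1,011.00 × 2 = $2,022.00/yr
Combined annual = $16,512.00
Monthly escrow = $16,512.00 / 12 = $1,376.00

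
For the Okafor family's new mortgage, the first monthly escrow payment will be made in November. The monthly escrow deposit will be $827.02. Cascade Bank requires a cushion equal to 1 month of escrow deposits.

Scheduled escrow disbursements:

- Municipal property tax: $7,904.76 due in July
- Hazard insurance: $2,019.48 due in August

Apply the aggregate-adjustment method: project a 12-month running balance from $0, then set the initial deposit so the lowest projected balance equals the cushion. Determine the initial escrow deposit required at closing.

$2,481.06

Cushion = 1 × $827.02 = $827.02
Trial balance (start $0, +$827.02 each month, − disbursements):
  Nov: +$827.02 → $827.02
  Dec: +$827.02 → $1,654.04
  Jan: +$827.02 → $2,481.06
  Feb: +$827.02 → $3,308.08
  Mar: +$827.02 → $4,135.10
  Apr: +$827.02 → $4,962.12
  May: +$827.02 → $5,789.14
  Jun: +$827.02 → $6,616.16
  Jul: +$827.02 − $7,904.76 → -$461.58
  Aug: +$827.02 − $2,019.48 → -$1,654.04
  Sep: +$827.02 → -$827.02
  Oct: +$827.02 → $0.00
Lowest trial balance = -$1,654.04 (Aug)
Initial deposit = cushion − low point = $827.02 − (-$1,654.04) = $2,481.06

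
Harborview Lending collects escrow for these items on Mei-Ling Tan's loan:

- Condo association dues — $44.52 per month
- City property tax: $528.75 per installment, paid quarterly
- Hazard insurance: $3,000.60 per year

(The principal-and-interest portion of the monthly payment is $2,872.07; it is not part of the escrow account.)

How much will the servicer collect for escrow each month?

Condo association dues — $44.52 × 12 = $534.24/yr
City property tax — $528.75 × 4 = $2,115.00/yr
Hazard insurance — $3,000.60/yr
Annual escrow total = $5,649.84
Monthly escrow = $5,649.84 / 12 = $470.82

$470.82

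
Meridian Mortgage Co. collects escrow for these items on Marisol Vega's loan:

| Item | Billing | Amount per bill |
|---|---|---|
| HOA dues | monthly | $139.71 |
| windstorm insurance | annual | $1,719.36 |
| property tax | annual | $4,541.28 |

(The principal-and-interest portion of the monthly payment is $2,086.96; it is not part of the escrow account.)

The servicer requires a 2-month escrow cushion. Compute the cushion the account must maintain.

$1,322.86

HOA dues: $139.71 × 12 = $1,676.52 annually
Windstorm insurance: $1,719.36 annually
Property tax: $4,541.28 annually
Combined annual = $7,937.16
Monthly escrow = $7,937.16 ÷ 12 = $661.43
Reserve = 2 × $661.43 = $1,322.86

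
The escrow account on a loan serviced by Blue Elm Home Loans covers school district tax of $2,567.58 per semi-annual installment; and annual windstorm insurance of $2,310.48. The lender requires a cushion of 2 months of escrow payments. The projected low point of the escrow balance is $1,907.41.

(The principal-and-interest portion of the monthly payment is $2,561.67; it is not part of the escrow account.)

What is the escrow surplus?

$666.47

School district tax — $2,567.58 × 2 = $5,135.16 per year
Windstorm insurance — $2,310.48 per year
Annual escrow total = $5,135.16 + $2,310.48 = $7,445.64
Per month = $7,445.64 / 12 = $620.47
Required cushion = 2 × $620.47 = $1,240.94
Surplus = $1,907.41 − $1,240.94 = $666.47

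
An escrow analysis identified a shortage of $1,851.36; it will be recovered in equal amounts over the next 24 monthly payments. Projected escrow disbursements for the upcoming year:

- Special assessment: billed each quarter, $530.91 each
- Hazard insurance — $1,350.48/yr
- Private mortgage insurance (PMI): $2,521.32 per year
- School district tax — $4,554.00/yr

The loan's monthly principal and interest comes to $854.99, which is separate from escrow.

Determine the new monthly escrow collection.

$956.26

Special assessment = $530.91 × 4 = $2,123.64
Hazard insurance = $1,350.48
Private mortgage insurance (PMI) = $2,521.32
School district tax = $4,554.00
Total annual escrow = $2,123.64 + $1,350.48 + $2,521.32 + $4,554.00 = $10,549.44
Base monthly escrow = $10,549.44 ÷ 12 = $879.12
Shortage spread = $1,851.36 / 24 = $77.14/mo
New monthly escrow = $879.12 + $77.14 = $956.26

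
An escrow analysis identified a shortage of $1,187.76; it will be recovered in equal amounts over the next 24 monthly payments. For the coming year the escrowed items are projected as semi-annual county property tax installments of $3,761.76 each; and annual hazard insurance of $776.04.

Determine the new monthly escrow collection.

$741.12

County property tax: $3,761.76 × 2 = $7,523.52/yr
Hazard insurance: $776.04/yr
Yearly total = $7,523.52 + $776.04 = $8,299.56
Monthly = $8,299.56 / 12 = $691.63
Shortage per month = $1,187.76 ÷ 24 = $49.49
Adjusted monthly = $691.63 + $49.49 = $741.12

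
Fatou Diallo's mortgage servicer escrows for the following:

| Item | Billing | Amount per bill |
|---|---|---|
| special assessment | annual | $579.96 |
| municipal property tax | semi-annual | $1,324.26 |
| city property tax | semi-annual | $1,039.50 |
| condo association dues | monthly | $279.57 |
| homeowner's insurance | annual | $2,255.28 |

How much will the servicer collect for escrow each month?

$909.80

Special assessment — $579.96 per year
Municipal property tax — $1,324.26 × 2 = $2,648.52 per year
City property tax — $1,039.50 × 2 = $2,079.00 per year
Condo association dues — $279.57 × 12 = $3,354.84 per year
Homeowner's insurance — $2,255.28 per year
Total per year = $579.96 + $2,648.52 + $2,079.00 + $3,354.84 + $2,255.28 = $10,917.60
Base monthly escrow = $10,917.60 ÷ 12 = $909.80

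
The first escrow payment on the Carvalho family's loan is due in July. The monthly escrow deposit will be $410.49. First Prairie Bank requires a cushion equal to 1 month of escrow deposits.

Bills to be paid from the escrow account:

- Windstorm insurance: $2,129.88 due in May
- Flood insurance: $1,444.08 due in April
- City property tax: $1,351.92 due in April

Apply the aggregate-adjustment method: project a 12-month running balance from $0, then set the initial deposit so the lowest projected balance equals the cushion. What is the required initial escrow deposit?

$820.98

Cushion = 1 × $410.49 = $410.49
Trial balance (start $0, +$410.49 each month, − disbursements):
  Jul: +$410.49 → $410.49
  Aug: +$410.49 → $820.98
  Sep: +$410.49 → $1,231.47
  Oct: +$410.49 → $1,641.96
  Nov: +$410.49 → $2,052.45
  Dec: +$410.49 → $2,462.94
  Jan: +$410.49 → $2,873.43
  Feb: +$410.49 → $3,283.92
  Mar: +$410.49 → $3,694.41
  Apr: +$410.49 − $2,796.00 → $1,308.90
  May: +$410.49 − $2,129.88 → -$410.49
  Jun: +$410.49 → $0.00
Lowest trial balance = -$410.49 (May)
Initial deposit = cushion − low point = $410.49 − (-$410.49) = $820.98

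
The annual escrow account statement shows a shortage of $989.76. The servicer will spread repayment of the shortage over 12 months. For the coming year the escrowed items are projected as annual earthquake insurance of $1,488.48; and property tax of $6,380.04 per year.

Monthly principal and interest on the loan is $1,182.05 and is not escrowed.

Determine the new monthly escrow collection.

$738.19

Earthquake insurance: $1,488.48
Property tax: $6,380.04
Annual escrow total = $7,868.52
Per month = $7,868.52 ÷ 12 = $655.71
Shortage per month = $989.76 / 12 = $82.48
Adjusted monthly = $655.71 + $82.48 = $738.19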